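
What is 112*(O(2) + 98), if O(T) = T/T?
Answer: 11088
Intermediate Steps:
O(T) = 1
112*(O(2) + 98) = 112*(1 + 98) = 112*99 = 11088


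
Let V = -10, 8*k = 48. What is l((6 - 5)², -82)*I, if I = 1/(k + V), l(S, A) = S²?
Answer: -¼ ≈ -0.25000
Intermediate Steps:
k = 6 (k = (⅛)*48 = 6)
I = -¼ (I = 1/(6 - 10) = 1/(-4) = -¼ ≈ -0.25000)
l((6 - 5)², -82)*I = ((6 - 5)²)²*(-¼) = (1²)²*(-¼) = 1²*(-¼) = 1*(-¼) = -¼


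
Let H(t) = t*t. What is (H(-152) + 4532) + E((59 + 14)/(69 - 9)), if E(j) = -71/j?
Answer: 2013168/73 ≈ 27578.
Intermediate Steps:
H(t) = t²
(H(-152) + 4532) + E((59 + 14)/(69 - 9)) = ((-152)² + 4532) - 71*(69 - 9)/(59 + 14) = (23104 + 4532) - 71/(73/60) = 27636 - 71/(73*(1/60)) = 27636 - 71/73/60 = 27636 - 71*60/73 = 27636 - 4260/73 = 2013168/73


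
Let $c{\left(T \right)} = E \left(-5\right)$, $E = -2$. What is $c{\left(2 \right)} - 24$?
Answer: $-14$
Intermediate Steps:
$c{\left(T \right)} = 10$ ($c{\left(T \right)} = \left(-2\right) \left(-5\right) = 10$)
$c{\left(2 \right)} - 24 = 10 - 24 = -14$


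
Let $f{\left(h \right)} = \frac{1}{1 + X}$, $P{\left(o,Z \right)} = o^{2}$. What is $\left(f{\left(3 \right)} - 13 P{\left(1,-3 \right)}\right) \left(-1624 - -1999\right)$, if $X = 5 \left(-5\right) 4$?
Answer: $- \frac{161000}{33} \approx -4878.8$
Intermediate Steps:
$X = -100$ ($X = \left(-25\right) 4 = -100$)
$f{\left(h \right)} = - \frac{1}{99}$ ($f{\left(h \right)} = \frac{1}{1 - 100} = \frac{1}{-99} = - \frac{1}{99}$)
$\left(f{\left(3 \right)} - 13 P{\left(1,-3 \right)}\right) \left(-1624 - -1999\right) = \left(- \frac{1}{99} - 13 \cdot 1^{2}\right) \left(-1624 - -1999\right) = \left(- \frac{1}{99} - 13\right) \left(-1624 + 1999\right) = \left(- \frac{1}{99} - 13\right) 375 = \left(- \frac{1288}{99}\right) 375 = - \frac{161000}{33}$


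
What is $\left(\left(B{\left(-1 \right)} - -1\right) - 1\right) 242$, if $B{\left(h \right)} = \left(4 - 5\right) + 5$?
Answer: $968$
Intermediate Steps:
$B{\left(h \right)} = 4$ ($B{\left(h \right)} = -1 + 5 = 4$)
$\left(\left(B{\left(-1 \right)} - -1\right) - 1\right) 242 = \left(\left(4 - -1\right) - 1\right) 242 = \left(\left(4 + 1\right) - 1\right) 242 = \left(5 - 1\right) 242 = 4 \cdot 242 = 968$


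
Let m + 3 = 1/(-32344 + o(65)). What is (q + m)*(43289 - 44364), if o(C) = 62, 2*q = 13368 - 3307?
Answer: -87235042775/16141 ≈ -5.4046e+6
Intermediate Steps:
q = 10061/2 (q = (13368 - 3307)/2 = (½)*10061 = 10061/2 ≈ 5030.5)
m = -96847/32282 (m = -3 + 1/(-32344 + 62) = -3 + 1/(-32282) = -3 - 1/32282 = -96847/32282 ≈ -3.0000)
(q + m)*(43289 - 44364) = (10061/2 - 96847/32282)*(43289 - 44364) = (81148877/16141)*(-1075) = -87235042775/16141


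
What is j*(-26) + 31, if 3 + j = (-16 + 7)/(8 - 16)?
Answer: 319/4 ≈ 79.750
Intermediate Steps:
j = -15/8 (j = -3 + (-16 + 7)/(8 - 16) = -3 - 9/(-8) = -3 - 9*(-⅛) = -3 + 9/8 = -15/8 ≈ -1.8750)
j*(-26) + 31 = -15/8*(-26) + 31 = 195/4 + 31 = 319/4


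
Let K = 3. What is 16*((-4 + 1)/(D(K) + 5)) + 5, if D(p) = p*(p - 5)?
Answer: 53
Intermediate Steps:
D(p) = p*(-5 + p)
16*((-4 + 1)/(D(K) + 5)) + 5 = 16*((-4 + 1)/(3*(-5 + 3) + 5)) + 5 = 16*(-3/(3*(-2) + 5)) + 5 = 16*(-3/(-6 + 5)) + 5 = 16*(-3/(-1)) + 5 = 16*(-3*(-1)) + 5 = 16*3 + 5 = 48 + 5 = 53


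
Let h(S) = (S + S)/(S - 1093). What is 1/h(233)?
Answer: -430/233 ≈ -1.8455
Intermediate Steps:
h(S) = 2*S/(-1093 + S) (h(S) = (2*S)/(-1093 + S) = 2*S/(-1093 + S))
1/h(233) = 1/(2*233/(-1093 + 233)) = 1/(2*233/(-860)) = 1/(2*233*(-1/860)) = 1/(-233/430) = -430/233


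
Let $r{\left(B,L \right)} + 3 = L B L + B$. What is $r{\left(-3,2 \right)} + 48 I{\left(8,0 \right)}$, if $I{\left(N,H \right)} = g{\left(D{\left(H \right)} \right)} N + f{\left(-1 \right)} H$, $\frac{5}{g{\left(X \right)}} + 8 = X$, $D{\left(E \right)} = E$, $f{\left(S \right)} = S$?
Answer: $-258$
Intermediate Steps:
$g{\left(X \right)} = \frac{5}{-8 + X}$
$r{\left(B,L \right)} = -3 + B + B L^{2}$ ($r{\left(B,L \right)} = -3 + \left(L B L + B\right) = -3 + \left(B L L + B\right) = -3 + \left(B L^{2} + B\right) = -3 + \left(B + B L^{2}\right) = -3 + B + B L^{2}$)
$I{\left(N,H \right)} = - H + \frac{5 N}{-8 + H}$ ($I{\left(N,H \right)} = \frac{5}{-8 + H} N - H = \frac{5 N}{-8 + H} - H = - H + \frac{5 N}{-8 + H}$)
$r{\left(-3,2 \right)} + 48 I{\left(8,0 \right)} = \left(-3 - 3 - 3 \cdot 2^{2}\right) + 48 \frac{5 \cdot 8 - 0 \left(-8 + 0\right)}{-8 + 0} = \left(-3 - 3 - 12\right) + 48 \frac{40 - 0 \left(-8\right)}{-8} = \left(-3 - 3 - 12\right) + 48 \left(- \frac{40 + 0}{8}\right) = -18 + 48 \left(\left(- \frac{1}{8}\right) 40\right) = -18 + 48 \left(-5\right) = -18 - 240 = -258$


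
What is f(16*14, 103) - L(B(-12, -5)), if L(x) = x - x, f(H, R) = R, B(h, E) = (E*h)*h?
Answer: 103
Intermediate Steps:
B(h, E) = E*h²
L(x) = 0
f(16*14, 103) - L(B(-12, -5)) = 103 - 1*0 = 103 + 0 = 103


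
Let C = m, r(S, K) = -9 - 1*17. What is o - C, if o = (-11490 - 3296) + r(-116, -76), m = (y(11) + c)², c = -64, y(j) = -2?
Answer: -19168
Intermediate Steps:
r(S, K) = -26 (r(S, K) = -9 - 17 = -26)
m = 4356 (m = (-2 - 64)² = (-66)² = 4356)
C = 4356
o = -14812 (o = (-11490 - 3296) - 26 = -14786 - 26 = -14812)
o - C = -14812 - 1*4356 = -14812 - 4356 = -19168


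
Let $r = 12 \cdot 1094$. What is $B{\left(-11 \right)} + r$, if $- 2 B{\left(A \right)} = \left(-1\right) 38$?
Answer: $13147$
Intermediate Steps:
$B{\left(A \right)} = 19$ ($B{\left(A \right)} = - \frac{\left(-1\right) 38}{2} = \left(- \frac{1}{2}\right) \left(-38\right) = 19$)
$r = 13128$
$B{\left(-11 \right)} + r = 19 + 13128 = 13147$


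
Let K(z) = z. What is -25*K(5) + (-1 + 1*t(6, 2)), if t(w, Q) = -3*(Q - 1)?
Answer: -129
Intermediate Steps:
t(w, Q) = 3 - 3*Q (t(w, Q) = -3*(-1 + Q) = 3 - 3*Q)
-25*K(5) + (-1 + 1*t(6, 2)) = -25*5 + (-1 + 1*(3 - 3*2)) = -125 + (-1 + 1*(3 - 6)) = -125 + (-1 + 1*(-3)) = -125 + (-1 - 3) = -125 - 4 = -129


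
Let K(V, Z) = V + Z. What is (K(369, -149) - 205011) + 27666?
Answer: -177125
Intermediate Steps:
(K(369, -149) - 205011) + 27666 = ((369 - 149) - 205011) + 27666 = (220 - 205011) + 27666 = -204791 + 27666 = -177125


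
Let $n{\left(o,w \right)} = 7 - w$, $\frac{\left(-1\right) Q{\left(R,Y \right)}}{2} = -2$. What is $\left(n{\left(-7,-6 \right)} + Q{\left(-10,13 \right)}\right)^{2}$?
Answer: $289$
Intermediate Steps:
$Q{\left(R,Y \right)} = 4$ ($Q{\left(R,Y \right)} = \left(-2\right) \left(-2\right) = 4$)
$\left(n{\left(-7,-6 \right)} + Q{\left(-10,13 \right)}\right)^{2} = \left(\left(7 - -6\right) + 4\right)^{2} = \left(\left(7 + 6\right) + 4\right)^{2} = \left(13 + 4\right)^{2} = 17^{2} = 289$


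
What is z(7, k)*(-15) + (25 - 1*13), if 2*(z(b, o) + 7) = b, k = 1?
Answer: 129/2 ≈ 64.500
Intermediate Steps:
z(b, o) = -7 + b/2
z(7, k)*(-15) + (25 - 1*13) = (-7 + (½)*7)*(-15) + (25 - 1*13) = (-7 + 7/2)*(-15) + (25 - 13) = -7/2*(-15) + 12 = 105/2 + 12 = 129/2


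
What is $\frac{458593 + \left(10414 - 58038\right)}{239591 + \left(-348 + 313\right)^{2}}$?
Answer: $\frac{410969}{240816} \approx 1.7066$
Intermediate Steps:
$\frac{458593 + \left(10414 - 58038\right)}{239591 + \left(-348 + 313\right)^{2}} = \frac{458593 + \left(10414 - 58038\right)}{239591 + \left(-35\right)^{2}} = \frac{458593 - 47624}{239591 + 1225} = \frac{410969}{240816}$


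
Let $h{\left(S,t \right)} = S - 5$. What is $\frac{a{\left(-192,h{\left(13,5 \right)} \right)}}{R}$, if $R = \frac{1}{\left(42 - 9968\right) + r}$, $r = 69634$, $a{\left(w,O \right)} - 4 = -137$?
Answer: $-7941164$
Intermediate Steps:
$h{\left(S,t \right)} = -5 + S$
$a{\left(w,O \right)} = -133$ ($a{\left(w,O \right)} = 4 - 137 = -133$)
$R = \frac{1}{59708}$ ($R = \frac{1}{\left(42 - 9968\right) + 69634} = \frac{1}{-9926 + 69634} = \frac{1}{59708} \approx 1.6748 \cdot 10^{-5}$)
$\frac{a{\left(-192,h{\left(13,5 \right)} \right)}}{R} = - 133 \frac{1}{\frac{1}{59708}} = \left(-133\right) 59708 = -7941164$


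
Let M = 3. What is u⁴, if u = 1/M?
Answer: 1/81 ≈ 0.012346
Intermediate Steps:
u = ⅓ (u = 1/3 = ⅓ ≈ 0.33333)
u⁴ = (⅓)⁴ = 1/81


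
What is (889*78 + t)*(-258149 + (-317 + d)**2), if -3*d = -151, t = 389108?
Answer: -771727681450/9 ≈ -8.5748e+10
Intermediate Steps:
d = 151/3 (d = -1/3*(-151) = 151/3 ≈ 50.333)
(889*78 + t)*(-258149 + (-317 + d)**2) = (889*78 + 389108)*(-258149 + (-317 + 151/3)**2) = (69342 + 389108)*(-258149 + (-800/3)**2) = 458450*(-258149 + 640000/9) = 458450*(-1683341/9) = -771727681450/9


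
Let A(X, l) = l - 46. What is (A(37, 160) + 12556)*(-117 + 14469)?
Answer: 181839840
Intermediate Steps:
A(X, l) = -46 + l
(A(37, 160) + 12556)*(-117 + 14469) = ((-46 + 160) + 12556)*(-117 + 14469) = (114 + 12556)*14352 = 12670*14352 = 181839840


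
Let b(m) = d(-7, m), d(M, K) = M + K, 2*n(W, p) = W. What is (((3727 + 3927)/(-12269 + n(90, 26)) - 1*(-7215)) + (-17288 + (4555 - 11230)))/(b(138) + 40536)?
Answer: -102367603/248556704 ≈ -0.41185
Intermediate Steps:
n(W, p) = W/2
d(M, K) = K + M
b(m) = -7 + m (b(m) = m - 7 = -7 + m)
(((3727 + 3927)/(-12269 + n(90, 26)) - 1*(-7215)) + (-17288 + (4555 - 11230)))/(b(138) + 40536) = (((3727 + 3927)/(-12269 + (½)*90) - 1*(-7215)) + (-17288 + (4555 - 11230)))/((-7 + 138) + 40536) = ((7654/(-12269 + 45) + 7215) + (-17288 - 6675))/(131 + 40536) = ((7654/(-12224) + 7215) - 23963)/40667 = ((7654*(-1/12224) + 7215) - 23963)*(1/40667) = ((-3827/6112 + 7215) - 23963)*(1/40667) = (44094253/6112 - 23963)*(1/40667) = -102367603/6112*1/40667 = -102367603/248556704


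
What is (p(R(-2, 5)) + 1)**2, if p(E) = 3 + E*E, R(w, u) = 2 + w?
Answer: 16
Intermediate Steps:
p(E) = 3 + E**2
(p(R(-2, 5)) + 1)**2 = ((3 + (2 - 2)**2) + 1)**2 = ((3 + 0**2) + 1)**2 = ((3 + 0) + 1)**2 = (3 + 1)**2 = 4**2 = 16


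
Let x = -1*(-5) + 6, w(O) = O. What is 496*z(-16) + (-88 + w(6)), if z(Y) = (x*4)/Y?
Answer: -1446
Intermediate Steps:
x = 11 (x = 5 + 6 = 11)
z(Y) = 44/Y (z(Y) = (11*4)/Y = 44/Y)
496*z(-16) + (-88 + w(6)) = 496*(44/(-16)) + (-88 + 6) = 496*(44*(-1/16)) - 82 = 496*(-11/4) - 82 = -1364 - 82 = -1446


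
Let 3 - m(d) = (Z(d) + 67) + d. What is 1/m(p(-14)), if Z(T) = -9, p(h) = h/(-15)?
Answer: -15/839 ≈ -0.017878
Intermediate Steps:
p(h) = -h/15 (p(h) = h*(-1/15) = -h/15)
m(d) = -55 - d (m(d) = 3 - ((-9 + 67) + d) = 3 - (58 + d) = 3 + (-58 - d) = -55 - d)
1/m(p(-14)) = 1/(-55 - (-1)*(-14)/15) = 1/(-55 - 1*14/15) = 1/(-55 - 14/15) = 1/(-839/15) = -15/839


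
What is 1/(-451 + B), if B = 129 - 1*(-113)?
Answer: -1/209 ≈ -0.0047847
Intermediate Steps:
B = 242 (B = 129 + 113 = 242)
1/(-451 + B) = 1/(-451 + 242) = 1/(-209) = -1/209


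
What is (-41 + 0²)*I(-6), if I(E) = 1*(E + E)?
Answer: 492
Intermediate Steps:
I(E) = 2*E (I(E) = 1*(2*E) = 2*E)
(-41 + 0²)*I(-6) = (-41 + 0²)*(2*(-6)) = (-41 + 0)*(-12) = -41*(-12) = 492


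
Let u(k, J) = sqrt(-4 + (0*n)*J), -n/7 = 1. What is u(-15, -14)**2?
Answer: -4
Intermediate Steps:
n = -7 (n = -7*1 = -7)
u(k, J) = 2*I (u(k, J) = sqrt(-4 + (0*(-7))*J) = sqrt(-4 + 0*J) = sqrt(-4 + 0) = sqrt(-4) = 2*I)
u(-15, -14)**2 = (2*I)**2 = -4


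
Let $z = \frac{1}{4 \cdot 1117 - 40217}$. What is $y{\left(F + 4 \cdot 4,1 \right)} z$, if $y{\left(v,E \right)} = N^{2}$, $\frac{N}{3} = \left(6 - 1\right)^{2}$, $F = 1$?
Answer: $- \frac{5625}{35749} \approx -0.15735$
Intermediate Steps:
$N = 75$ ($N = 3 \left(6 - 1\right)^{2} = 3 \cdot 5^{2} = 3 \cdot 25 = 75$)
$y{\left(v,E \right)} = 5625$ ($y{\left(v,E \right)} = 75^{2} = 5625$)
$z = - \frac{1}{35749}$ ($z = \frac{1}{4468 - 40217} = \frac{1}{-35749} = - \frac{1}{35749} \approx -2.7973 \cdot 10^{-5}$)
$y{\left(F + 4 \cdot 4,1 \right)} z = 5625 \left(- \frac{1}{35749}\right) = - \frac{5625}{35749}$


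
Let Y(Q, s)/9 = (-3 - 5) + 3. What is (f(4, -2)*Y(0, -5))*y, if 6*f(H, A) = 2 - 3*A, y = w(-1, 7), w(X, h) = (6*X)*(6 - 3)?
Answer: 1080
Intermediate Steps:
Y(Q, s) = -45 (Y(Q, s) = 9*((-3 - 5) + 3) = 9*(-8 + 3) = 9*(-5) = -45)
w(X, h) = 18*X (w(X, h) = (6*X)*3 = 18*X)
y = -18 (y = 18*(-1) = -18)
f(H, A) = ⅓ - A/2 (f(H, A) = (2 - 3*A)/6 = ⅓ - A/2)
(f(4, -2)*Y(0, -5))*y = ((⅓ - ½*(-2))*(-45))*(-18) = ((⅓ + 1)*(-45))*(-18) = ((4/3)*(-45))*(-18) = -60*(-18) = 1080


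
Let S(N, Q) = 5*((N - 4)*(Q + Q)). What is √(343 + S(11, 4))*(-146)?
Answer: -146*√623 ≈ -3644.2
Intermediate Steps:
S(N, Q) = 10*Q*(-4 + N) (S(N, Q) = 5*((-4 + N)*(2*Q)) = 5*(2*Q*(-4 + N)) = 10*Q*(-4 + N))
√(343 + S(11, 4))*(-146) = √(343 + 10*4*(-4 + 11))*(-146) = √(343 + 10*4*7)*(-146) = √(343 + 280)*(-146) = √623*(-146) = -146*√623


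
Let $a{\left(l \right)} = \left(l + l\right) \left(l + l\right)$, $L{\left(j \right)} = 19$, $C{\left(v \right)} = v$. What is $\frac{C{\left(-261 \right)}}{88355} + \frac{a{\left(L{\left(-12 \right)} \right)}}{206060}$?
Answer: $\frac{3690148}{910321565} \approx 0.0040537$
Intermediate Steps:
$a{\left(l \right)} = 4 l^{2}$ ($a{\left(l \right)} = 2 l 2 l = 4 l^{2}$)
$\frac{C{\left(-261 \right)}}{88355} + \frac{a{\left(L{\left(-12 \right)} \right)}}{206060} = - \frac{261}{88355} + \frac{4 \cdot 19^{2}}{206060} = \left(-261\right) \frac{1}{88355} + 4 \cdot 361 \cdot \frac{1}{206060} = - \frac{261}{88355} + 1444 \cdot \frac{1}{206060} = - \frac{261}{88355} + \frac{361}{51515} = \frac{3690148}{910321565}$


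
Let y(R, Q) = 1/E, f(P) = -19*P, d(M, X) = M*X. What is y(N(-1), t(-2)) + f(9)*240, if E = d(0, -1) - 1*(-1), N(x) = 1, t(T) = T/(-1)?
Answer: -41039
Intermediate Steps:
t(T) = -T (t(T) = T*(-1) = -T)
E = 1 (E = 0*(-1) - 1*(-1) = 0 + 1 = 1)
y(R, Q) = 1 (y(R, Q) = 1/1 = 1)
y(N(-1), t(-2)) + f(9)*240 = 1 - 19*9*240 = 1 - 171*240 = 1 - 41040 = -41039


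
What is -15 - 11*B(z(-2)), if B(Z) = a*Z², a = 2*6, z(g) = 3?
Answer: -1203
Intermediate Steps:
a = 12
B(Z) = 12*Z²
-15 - 11*B(z(-2)) = -15 - 132*3² = -15 - 132*9 = -15 - 11*108 = -15 - 1188 = -1203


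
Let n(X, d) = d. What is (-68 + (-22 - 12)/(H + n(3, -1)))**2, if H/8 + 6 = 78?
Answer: 1531469956/330625 ≈ 4632.0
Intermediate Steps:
H = 576 (H = -48 + 8*78 = -48 + 624 = 576)
(-68 + (-22 - 12)/(H + n(3, -1)))**2 = (-68 + (-22 - 12)/(576 - 1))**2 = (-68 - 34/575)**2 = (-39134/575)**2 = 1531469956/330625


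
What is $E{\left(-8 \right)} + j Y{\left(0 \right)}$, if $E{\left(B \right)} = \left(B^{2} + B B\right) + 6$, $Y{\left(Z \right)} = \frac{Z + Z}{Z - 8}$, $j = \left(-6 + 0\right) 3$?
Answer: $134$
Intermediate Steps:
$j = -18$ ($j = \left(-6\right) 3 = -18$)
$Y{\left(Z \right)} = \frac{2 Z}{-8 + Z}$
$E{\left(B \right)} = 6 + 2 B^{2}$ ($E{\left(B \right)} = \left(B^{2} + B^{2}\right) + 6 = 2 B^{2} + 6 = 6 + 2 B^{2}$)
$E{\left(-8 \right)} + j Y{\left(0 \right)} = \left(6 + 2 \left(-8\right)^{2}\right) - 18 \cdot 2 \cdot 0 \frac{1}{-8 + 0} = \left(6 + 2 \cdot 64\right) - 18 \cdot 2 \cdot 0 \frac{1}{-8} = \left(6 + 128\right) - 18 \cdot 2 \cdot 0 \left(- \frac{1}{8}\right) = 134 - 0 = 134 + 0 = 134$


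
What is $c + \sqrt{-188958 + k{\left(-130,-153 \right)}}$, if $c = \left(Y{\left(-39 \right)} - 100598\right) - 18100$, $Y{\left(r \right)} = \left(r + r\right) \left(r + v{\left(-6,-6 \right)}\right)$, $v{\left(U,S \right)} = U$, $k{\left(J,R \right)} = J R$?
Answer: $-115188 + 2 i \sqrt{42267} \approx -1.1519 \cdot 10^{5} + 411.18 i$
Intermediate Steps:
$Y{\left(r \right)} = 2 r \left(-6 + r\right)$ ($Y{\left(r \right)} = \left(r + r\right) \left(r - 6\right) = 2 r \left(-6 + r\right)$)
$c = -115188$ ($c = \left(2 \left(-39\right) \left(-6 - 39\right) - 100598\right) - 18100 = \left(2 \left(-39\right) \left(-45\right) - 100598\right) - 18100 = \left(3510 - 100598\right) - 18100 = -97088 - 18100 = -115188$)
$c + \sqrt{-188958 + k{\left(-130,-153 \right)}} = -115188 + \sqrt{-188958 - -19890} = -115188 + \sqrt{-188958 + 19890} = -115188 + \sqrt{-169068} = -115188 + 2 i \sqrt{42267}$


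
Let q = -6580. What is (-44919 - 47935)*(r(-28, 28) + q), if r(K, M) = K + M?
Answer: 610979320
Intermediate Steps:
(-44919 - 47935)*(r(-28, 28) + q) = (-44919 - 47935)*((-28 + 28) - 6580) = -92854*(0 - 6580) = -92854*(-6580) = 610979320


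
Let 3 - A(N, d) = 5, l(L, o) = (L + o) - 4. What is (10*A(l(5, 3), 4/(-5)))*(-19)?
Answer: 380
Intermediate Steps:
l(L, o) = -4 + L + o
A(N, d) = -2 (A(N, d) = 3 - 1*5 = 3 - 5 = -2)
(10*A(l(5, 3), 4/(-5)))*(-19) = (10*(-2))*(-19) = -20*(-19) = 380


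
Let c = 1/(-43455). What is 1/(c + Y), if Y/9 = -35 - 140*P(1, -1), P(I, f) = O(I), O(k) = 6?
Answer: -43455/342208126 ≈ -0.00012698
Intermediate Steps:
c = -1/43455 ≈ -2.3012e-5
P(I, f) = 6
Y = -7875 (Y = 9*(-35 - 140*6) = 9*(-35 - 840) = 9*(-875) = -7875)
1/(c + Y) = 1/(-1/43455 - 7875) = 1/(-342208126/43455) = -43455/342208126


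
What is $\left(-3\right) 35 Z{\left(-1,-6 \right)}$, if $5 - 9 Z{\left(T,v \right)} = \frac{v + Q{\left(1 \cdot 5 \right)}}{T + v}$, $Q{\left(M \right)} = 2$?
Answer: $- \frac{155}{3} \approx -51.667$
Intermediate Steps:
$Z{\left(T,v \right)} = \frac{5}{9} - \frac{2 + v}{9 \left(T + v\right)}$ ($Z{\left(T,v \right)} = \frac{5}{9} - \frac{\left(v + 2\right) \frac{1}{T + v}}{9} = \frac{5}{9} - \frac{\left(2 + v\right) \frac{1}{T + v}}{9} = \frac{5}{9} - \frac{\frac{1}{T + v} \left(2 + v\right)}{9} = \frac{5}{9} - \frac{2 + v}{9 \left(T + v\right)}$)
$\left(-3\right) 35 Z{\left(-1,-6 \right)} = \left(-3\right) 35 \frac{-2 + 4 \left(-6\right) + 5 \left(-1\right)}{9 \left(-1 - 6\right)} = - 105 \frac{-2 - 24 - 5}{9 \left(-7\right)} = - 105 \cdot \frac{1}{9} \left(- \frac{1}{7}\right) \left(-31\right) = \left(-105\right) \frac{31}{63} = - \frac{155}{3}$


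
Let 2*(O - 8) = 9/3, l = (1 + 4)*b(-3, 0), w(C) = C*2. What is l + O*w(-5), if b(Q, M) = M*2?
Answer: -95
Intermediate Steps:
w(C) = 2*C
b(Q, M) = 2*M
l = 0 (l = (1 + 4)*(2*0) = 5*0 = 0)
O = 19/2 (O = 8 + (9/3)/2 = 8 + (9*(1/3))/2 = 8 + (1/2)*3 = 8 + 3/2 = 19/2 ≈ 9.5000)
l + O*w(-5) = 0 + 19*(2*(-5))/2 = 0 + (19/2)*(-10) = 0 - 95 = -95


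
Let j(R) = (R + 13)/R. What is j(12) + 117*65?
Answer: 91285/12 ≈ 7607.1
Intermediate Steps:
j(R) = (13 + R)/R
j(12) + 117*65 = (13 + 12)/12 + 117*65 = (1/12)*25 + 7605 = 25/12 + 7605 = 91285/12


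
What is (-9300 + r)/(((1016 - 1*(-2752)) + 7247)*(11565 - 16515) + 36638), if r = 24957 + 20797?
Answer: -18227/27243806 ≈ -0.00066903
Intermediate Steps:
r = 45754
(-9300 + r)/(((1016 - 1*(-2752)) + 7247)*(11565 - 16515) + 36638) = (-9300 + 45754)/(((1016 - 1*(-2752)) + 7247)*(11565 - 16515) + 36638) = 36454/(((1016 + 2752) + 7247)*(-4950) + 36638) = 36454/((3768 + 7247)*(-4950) + 36638) = 36454/(11015*(-4950) + 36638) = 36454/(-54524250 + 36638) = 36454/(-54487612) = 36454*(-1/54487612) = -18227/27243806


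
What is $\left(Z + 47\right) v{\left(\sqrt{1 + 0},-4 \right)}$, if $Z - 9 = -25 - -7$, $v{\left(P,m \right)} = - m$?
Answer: $152$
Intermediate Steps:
$Z = -9$ ($Z = 9 - 18 = -9$)
$\left(Z + 47\right) v{\left(\sqrt{1 + 0},-4 \right)} = \left(-9 + 47\right) \left(\left(-1\right) \left(-4\right)\right) = 38 \cdot 4 = 152$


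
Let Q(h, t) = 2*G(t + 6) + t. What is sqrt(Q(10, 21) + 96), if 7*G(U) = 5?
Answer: sqrt(5803)/7 ≈ 10.882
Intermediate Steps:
G(U) = 5/7 (G(U) = (1/7)*5 = 5/7)
Q(h, t) = 10/7 + t (Q(h, t) = 2*(5/7) + t = 10/7 + t)
sqrt(Q(10, 21) + 96) = sqrt((10/7 + 21) + 96) = sqrt(157/7 + 96) = sqrt(829/7) = sqrt(5803)/7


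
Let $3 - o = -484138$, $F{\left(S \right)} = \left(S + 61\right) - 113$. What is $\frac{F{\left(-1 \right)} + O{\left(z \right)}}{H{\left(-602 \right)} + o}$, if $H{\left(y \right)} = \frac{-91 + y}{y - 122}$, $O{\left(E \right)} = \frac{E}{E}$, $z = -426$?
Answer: $- \frac{37648}{350518777} \approx -0.00010741$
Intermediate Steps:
$F{\left(S \right)} = -52 + S$ ($F{\left(S \right)} = \left(61 + S\right) - 113 = -52 + S$)
$o = 484141$ ($o = 3 - -484138 = 3 + 484138 = 484141$)
$O{\left(E \right)} = 1$
$H{\left(y \right)} = \frac{-91 + y}{-122 + y}$
$\frac{F{\left(-1 \right)} + O{\left(z \right)}}{H{\left(-602 \right)} + o} = \frac{\left(-52 - 1\right) + 1}{\frac{-91 - 602}{-122 - 602} + 484141} = \frac{-53 + 1}{\frac{1}{-724} \left(-693\right) + 484141} = - \frac{52}{\left(- \frac{1}{724}\right) \left(-693\right) + 484141} = - \frac{52}{\frac{693}{724} + 484141} = - \frac{52}{\frac{350518777}{724}} = \left(-52\right) \frac{724}{350518777} = - \frac{37648}{350518777}$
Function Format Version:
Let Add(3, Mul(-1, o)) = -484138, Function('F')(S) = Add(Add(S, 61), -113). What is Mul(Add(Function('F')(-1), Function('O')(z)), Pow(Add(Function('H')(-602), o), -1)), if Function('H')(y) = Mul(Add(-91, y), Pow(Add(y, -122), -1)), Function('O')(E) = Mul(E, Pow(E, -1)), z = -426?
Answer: Rational(-37648, 350518777) ≈ -0.00010741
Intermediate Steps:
Function('F')(S) = Add(-52, S) (Function('F')(S) = Add(Add(61, S), -113) = Add(-52, S))
o = 484141 (o = Add(3, Mul(-1, -484138)) = Add(3, 484138) = 484141)
Function('O')(E) = 1
Function('H')(y) = Mul(Pow(Add(-122, y), -1), Add(-91, y)) (Function('H')(y) = Mul(Add(-91, y), Pow(Add(-122, y), -1)) = Mul(Pow(Add(-122, y), -1), Add(-91, y)))
Mul(Add(Function('F')(-1), Function('O')(z)), Pow(Add(Function('H')(-602), o), -1)) = Mul(Add(Add(-52, -1), 1), Pow(Add(Mul(Pow(Add(-122, -602), -1), Add(-91, -602)), 484141), -1)) = Mul(Add(-53, 1), Pow(Add(Mul(Pow(-724, -1), -693), 484141), -1)) = Mul(-52, Pow(Add(Mul(Rational(-1, 724), -693), 484141), -1)) = Mul(-52, Pow(Add(Rational(693, 724), 484141), -1)) = Mul(-52, Pow(Rational(350518777, 724), -1)) = Mul(-52, Rational(724, 350518777)) = Rational(-37648, 350518777)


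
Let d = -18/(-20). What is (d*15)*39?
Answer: 1053/2 ≈ 526.50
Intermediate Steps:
d = 9/10 (d = -18*(-1/20) = 9/10 ≈ 0.90000)
(d*15)*39 = ((9/10)*15)*39 = (27/2)*39 = 1053/2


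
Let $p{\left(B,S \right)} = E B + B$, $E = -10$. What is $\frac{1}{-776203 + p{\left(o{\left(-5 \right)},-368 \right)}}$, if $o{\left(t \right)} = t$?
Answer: $- \frac{1}{776158} \approx -1.2884 \cdot 10^{-6}$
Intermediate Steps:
$p{\left(B,S \right)} = - 9 B$ ($p{\left(B,S \right)} = - 10 B + B = - 9 B$)
$\frac{1}{-776203 + p{\left(o{\left(-5 \right)},-368 \right)}} = \frac{1}{-776203 - -45} = \frac{1}{-776203 + 45} = \frac{1}{-776158} = - \frac{1}{776158}$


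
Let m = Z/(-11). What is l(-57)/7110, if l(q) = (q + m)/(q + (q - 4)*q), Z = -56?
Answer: -571/267478200 ≈ -2.1348e-6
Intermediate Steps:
m = 56/11 (m = -56/(-11) = -56*(-1/11) = 56/11 ≈ 5.0909)
l(q) = (56/11 + q)/(q + q*(-4 + q)) (l(q) = (q + 56/11)/(q + (q - 4)*q) = (56/11 + q)/(q + (-4 + q)*q) = (56/11 + q)/(q + q*(-4 + q)))
l(-57)/7110 = ((56/11 - 57)/((-57)*(-3 - 57)))/7110 = -1/57*(-571/11)/(-60)*(1/7110) = -1/57*(-1/60)*(-571/11)*(1/7110) = -571/37620*1/7110 = -571/267478200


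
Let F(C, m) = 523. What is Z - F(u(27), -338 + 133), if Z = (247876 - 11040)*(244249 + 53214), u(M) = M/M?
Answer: 70449946545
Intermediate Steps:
u(M) = 1
Z = 70449947068 (Z = 236836*297463 = 70449947068)
Z - F(u(27), -338 + 133) = 70449947068 - 1*523 = 70449947068 - 523 = 70449946545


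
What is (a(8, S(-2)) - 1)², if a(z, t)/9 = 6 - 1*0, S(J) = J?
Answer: 2809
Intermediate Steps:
a(z, t) = 54 (a(z, t) = 9*(6 - 1*0) = 9*(6 + 0) = 9*6 = 54)
(a(8, S(-2)) - 1)² = (54 - 1)² = 53² = 2809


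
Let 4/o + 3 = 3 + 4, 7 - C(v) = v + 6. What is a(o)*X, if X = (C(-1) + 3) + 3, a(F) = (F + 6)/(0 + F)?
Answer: 56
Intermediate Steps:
C(v) = 1 - v (C(v) = 7 - (v + 6) = 7 - (6 + v) = 7 + (-6 - v) = 1 - v)
o = 1 (o = 4/(-3 + (3 + 4)) = 4/(-3 + 7) = 4/4 = 4*(¼) = 1)
a(F) = (6 + F)/F
X = 8 (X = ((1 - 1*(-1)) + 3) + 3 = ((1 + 1) + 3) + 3 = (2 + 3) + 3 = 5 + 3 = 8)
a(o)*X = ((6 + 1)/1)*8 = (1*7)*8 = 7*8 = 56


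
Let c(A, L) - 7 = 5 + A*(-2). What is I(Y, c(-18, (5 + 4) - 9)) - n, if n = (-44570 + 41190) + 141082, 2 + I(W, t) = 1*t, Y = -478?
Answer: -137656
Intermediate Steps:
c(A, L) = 12 - 2*A (c(A, L) = 7 + (5 + A*(-2)) = 7 + (5 - 2*A) = 12 - 2*A)
I(W, t) = -2 + t (I(W, t) = -2 + 1*t = -2 + t)
n = 137702 (n = -3380 + 141082 = 137702)
I(Y, c(-18, (5 + 4) - 9)) - n = (-2 + (12 - 2*(-18))) - 1*137702 = (-2 + (12 + 36)) - 137702 = (-2 + 48) - 137702 = 46 - 137702 = -137656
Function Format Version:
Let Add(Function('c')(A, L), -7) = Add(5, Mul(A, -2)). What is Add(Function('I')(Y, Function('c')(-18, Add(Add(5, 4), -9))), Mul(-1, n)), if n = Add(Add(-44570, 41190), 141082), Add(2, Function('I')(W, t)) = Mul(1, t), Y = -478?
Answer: -137656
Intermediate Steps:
Function('c')(A, L) = Add(12, Mul(-2, A)) (Function('c')(A, L) = Add(7, Add(5, Mul(A, -2))) = Add(7, Add(5, Mul(-2, A))) = Add(12, Mul(-2, A)))
Function('I')(W, t) = Add(-2, t) (Function('I')(W, t) = Add(-2, Mul(1, t)) = Add(-2, t))
n = 137702 (n = Add(-3380, 141082) = 137702)
Add(Function('I')(Y, Function('c')(-18, Add(Add(5, 4), -9))), Mul(-1, n)) = Add(Add(-2, Add(12, Mul(-2, -18))), Mul(-1, 137702)) = Add(Add(-2, Add(12, 36)), -137702) = Add(Add(-2, 48), -137702) = Add(46, -137702) = -137656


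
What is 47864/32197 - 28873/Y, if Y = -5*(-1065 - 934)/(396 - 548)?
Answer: 141781245792/321809015 ≈ 440.58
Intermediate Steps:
Y = -9995/152 (Y = -(-9995)/(-152) = -(-9995)*(-1)/152 = -5*1999/152 = -9995/152 ≈ -65.757)
47864/32197 - 28873/Y = 47864/32197 - 28873/(-9995/152) = 47864*(1/32197) - 28873*(-152/9995) = 47864/32197 + 4388696/9995 = 141781245792/321809015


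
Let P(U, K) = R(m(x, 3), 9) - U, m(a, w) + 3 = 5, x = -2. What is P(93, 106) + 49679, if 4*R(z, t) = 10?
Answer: 99177/2 ≈ 49589.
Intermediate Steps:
m(a, w) = 2 (m(a, w) = -3 + 5 = 2)
R(z, t) = 5/2 (R(z, t) = (¼)*10 = 5/2)
P(U, K) = 5/2 - U
P(93, 106) + 49679 = (5/2 - 1*93) + 49679 = (5/2 - 93) + 49679 = -181/2 + 49679 = 99177/2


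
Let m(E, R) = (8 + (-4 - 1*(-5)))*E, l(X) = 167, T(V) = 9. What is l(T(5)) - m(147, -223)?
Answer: -1156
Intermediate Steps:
m(E, R) = 9*E (m(E, R) = (8 + (-4 + 5))*E = (8 + 1)*E = 9*E)
l(T(5)) - m(147, -223) = 167 - 9*147 = 167 - 1*1323 = 167 - 1323 = -1156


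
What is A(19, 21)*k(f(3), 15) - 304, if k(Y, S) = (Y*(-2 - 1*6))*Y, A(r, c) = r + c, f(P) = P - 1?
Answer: -1584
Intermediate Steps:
f(P) = -1 + P
A(r, c) = c + r
k(Y, S) = -8*Y² (k(Y, S) = (Y*(-2 - 6))*Y = (Y*(-8))*Y = (-8*Y)*Y = -8*Y²)
A(19, 21)*k(f(3), 15) - 304 = (21 + 19)*(-8*(-1 + 3)²) - 304 = 40*(-8*2²) - 304 = 40*(-8*4) - 304 = 40*(-32) - 304 = -1280 - 304 = -1584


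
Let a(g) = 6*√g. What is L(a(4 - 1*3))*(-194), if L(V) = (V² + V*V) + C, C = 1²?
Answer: -14162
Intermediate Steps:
C = 1
L(V) = 1 + 2*V² (L(V) = (V² + V*V) + 1 = (V² + V²) + 1 = 2*V² + 1 = 1 + 2*V²)
L(a(4 - 1*3))*(-194) = (1 + 2*(6*√(4 - 1*3))²)*(-194) = (1 + 2*(6*√(4 - 3))²)*(-194) = (1 + 2*(6*√1)²)*(-194) = (1 + 2*(6*1)²)*(-194) = (1 + 2*6²)*(-194) = (1 + 2*36)*(-194) = (1 + 72)*(-194) = 73*(-194) = -14162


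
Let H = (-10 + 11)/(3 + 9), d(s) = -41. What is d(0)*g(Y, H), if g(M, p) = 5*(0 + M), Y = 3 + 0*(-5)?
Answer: -615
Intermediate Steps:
Y = 3 (Y = 3 + 0 = 3)
H = 1/12 ≈ 0.083333
g(M, p) = 5*M
d(0)*g(Y, H) = -205*3 = -41*15 = -615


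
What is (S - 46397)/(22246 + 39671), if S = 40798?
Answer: -5599/61917 ≈ -0.090428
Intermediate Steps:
(S - 46397)/(22246 + 39671) = (40798 - 46397)/(22246 + 39671) = -5599/61917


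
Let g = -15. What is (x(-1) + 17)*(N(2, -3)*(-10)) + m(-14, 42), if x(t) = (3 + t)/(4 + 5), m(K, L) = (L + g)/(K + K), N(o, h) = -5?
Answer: 216757/252 ≈ 860.15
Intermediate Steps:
m(K, L) = (-15 + L)/(2*K) (m(K, L) = (L - 15)/(K + K) = (-15 + L)/((2*K)) = (-15 + L)*(1/(2*K)) = (-15 + L)/(2*K))
x(t) = ⅓ + t/9 (x(t) = (3 + t)/9 = (3 + t)*(⅑) = ⅓ + t/9)
(x(-1) + 17)*(N(2, -3)*(-10)) + m(-14, 42) = ((⅓ + (⅑)*(-1)) + 17)*(-5*(-10)) + (½)*(-15 + 42)/(-14) = ((⅓ - ⅑) + 17)*50 + (½)*(-1/14)*27 = (2/9 + 17)*50 - 27/28 = (155/9)*50 - 27/28 = 7750/9 - 27/28 = 216757/252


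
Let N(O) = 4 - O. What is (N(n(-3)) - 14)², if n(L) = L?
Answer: 49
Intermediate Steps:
(N(n(-3)) - 14)² = ((4 - 1*(-3)) - 14)² = ((4 + 3) - 14)² = (7 - 14)² = (-7)² = 49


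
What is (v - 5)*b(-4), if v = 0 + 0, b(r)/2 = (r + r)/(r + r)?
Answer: -10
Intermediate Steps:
b(r) = 2 (b(r) = 2*((r + r)/(r + r)) = 2*((2*r)/((2*r))) = 2*((2*r)*(1/(2*r))) = 2*1 = 2)
v = 0
(v - 5)*b(-4) = (0 - 5)*2 = -5*2 = -10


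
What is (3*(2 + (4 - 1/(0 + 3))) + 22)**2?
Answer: 1521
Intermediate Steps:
(3*(2 + (4 - 1/(0 + 3))) + 22)**2 = (3*(2 + (4 - 1/3)) + 22)**2 = (3*(2 + 11/3) + 22)**2 = (3*(17/3) + 22)**2 = (17 + 22)**2 = 39**2 = 1521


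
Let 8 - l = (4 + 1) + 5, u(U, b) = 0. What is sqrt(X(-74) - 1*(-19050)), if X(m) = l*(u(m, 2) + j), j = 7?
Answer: 2*sqrt(4759) ≈ 137.97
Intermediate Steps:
l = -2 (l = 8 - ((4 + 1) + 5) = 8 - (5 + 5) = 8 - 1*10 = 8 - 10 = -2)
X(m) = -14 (X(m) = -2*(0 + 7) = -2*7 = -14)
sqrt(X(-74) - 1*(-19050)) = sqrt(-14 - 1*(-19050)) = sqrt(-14 + 19050) = sqrt(19036) = 2*sqrt(4759)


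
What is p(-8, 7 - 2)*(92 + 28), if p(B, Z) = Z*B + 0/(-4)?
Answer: -4800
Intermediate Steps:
p(B, Z) = B*Z (p(B, Z) = B*Z - ¼*0 = B*Z + 0 = B*Z)
p(-8, 7 - 2)*(92 + 28) = (-8*(7 - 2))*(92 + 28) = -8*5*120 = -40*120 = -4800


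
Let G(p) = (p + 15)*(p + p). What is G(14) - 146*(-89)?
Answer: 13806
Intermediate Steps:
G(p) = 2*p*(15 + p) (G(p) = (15 + p)*(2*p) = 2*p*(15 + p))
G(14) - 146*(-89) = 2*14*(15 + 14) - 146*(-89) = 2*14*29 + 12994 = 812 + 12994 = 13806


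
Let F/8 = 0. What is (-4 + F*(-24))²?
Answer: 16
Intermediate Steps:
F = 0 (F = 8*0 = 0)
(-4 + F*(-24))² = (-4 + 0*(-24))² = (-4 + 0)² = (-4)² = 16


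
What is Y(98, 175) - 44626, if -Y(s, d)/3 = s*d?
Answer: -96076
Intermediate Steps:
Y(s, d) = -3*d*s (Y(s, d) = -3*s*d = -3*d*s)
Y(98, 175) - 44626 = -3*175*98 - 44626 = -51450 - 44626 = -96076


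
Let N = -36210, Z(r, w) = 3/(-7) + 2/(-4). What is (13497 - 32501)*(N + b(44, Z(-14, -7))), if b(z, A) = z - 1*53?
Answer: 688305876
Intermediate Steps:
Z(r, w) = -13/14 (Z(r, w) = 3*(-⅐) + 2*(-¼) = -3/7 - ½ = -13/14)
b(z, A) = -53 + z (b(z, A) = z - 53 = -53 + z)
(13497 - 32501)*(N + b(44, Z(-14, -7))) = (13497 - 32501)*(-36210 + (-53 + 44)) = -19004*(-36210 - 9) = -19004*(-36219) = 688305876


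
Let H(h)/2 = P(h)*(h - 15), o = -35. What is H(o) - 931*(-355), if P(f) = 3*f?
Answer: 341005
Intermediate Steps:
H(h) = 6*h*(-15 + h) (H(h) = 2*((3*h)*(h - 15)) = 2*((3*h)*(-15 + h)) = 2*(3*h*(-15 + h)) = 6*h*(-15 + h))
H(o) - 931*(-355) = 6*(-35)*(-15 - 35) - 931*(-355) = 6*(-35)*(-50) + 330505 = 10500 + 330505 = 341005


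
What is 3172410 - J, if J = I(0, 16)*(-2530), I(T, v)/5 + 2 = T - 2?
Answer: 3121810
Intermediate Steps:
I(T, v) = -20 + 5*T (I(T, v) = -10 + 5*(T - 2) = -10 + 5*(-2 + T) = -10 + (-10 + 5*T) = -20 + 5*T)
J = 50600 (J = (-20 + 5*0)*(-2530) = (-20 + 0)*(-2530) = -20*(-2530) = 50600)
3172410 - J = 3172410 - 1*50600 = 3172410 - 50600 = 3121810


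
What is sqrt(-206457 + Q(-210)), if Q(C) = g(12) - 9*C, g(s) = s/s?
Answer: I*sqrt(204566) ≈ 452.29*I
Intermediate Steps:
g(s) = 1
Q(C) = 1 - 9*C
sqrt(-206457 + Q(-210)) = sqrt(-206457 + (1 - 9*(-210))) = sqrt(-206457 + (1 + 1890)) = sqrt(-206457 + 1891) = sqrt(-204566) = I*sqrt(204566)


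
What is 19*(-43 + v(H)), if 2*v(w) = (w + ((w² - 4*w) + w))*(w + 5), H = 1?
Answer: -874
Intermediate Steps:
v(w) = (5 + w)*(w² - 2*w)/2 (v(w) = ((w + ((w² - 4*w) + w))*(w + 5))/2 = ((w + (w² - 3*w))*(5 + w))/2 = ((w² - 2*w)*(5 + w))/2 = ((5 + w)*(w² - 2*w))/2 = (5 + w)*(w² - 2*w)/2)
19*(-43 + v(H)) = 19*(-43 + (½)*1*(-10 + 1² + 3*1)) = 19*(-43 + (½)*1*(-10 + 1 + 3)) = 19*(-43 + (½)*1*(-6)) = 19*(-43 - 3) = 19*(-46) = -874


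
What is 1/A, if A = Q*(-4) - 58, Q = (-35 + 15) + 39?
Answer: -1/134 ≈ -0.0074627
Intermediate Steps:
Q = 19 (Q = -20 + 39 = 19)
A = -134 (A = 19*(-4) - 58 = -76 - 58 = -134)
1/A = 1/(-134) = -1/134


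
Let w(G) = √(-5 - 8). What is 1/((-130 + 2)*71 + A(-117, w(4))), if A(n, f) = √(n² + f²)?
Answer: -2272/20644517 - √3419/41289034 ≈ -0.00011147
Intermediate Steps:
w(G) = I*√13 (w(G) = √(-13) = I*√13)
A(n, f) = √(f² + n²)
1/((-130 + 2)*71 + A(-117, w(4))) = 1/((-130 + 2)*71 + √((I*√13)² + (-117)²)) = 1/(-128*71 + √(-13 + 13689)) = 1/(-9088 + √13676) = 1/(-9088 + 2*√3419)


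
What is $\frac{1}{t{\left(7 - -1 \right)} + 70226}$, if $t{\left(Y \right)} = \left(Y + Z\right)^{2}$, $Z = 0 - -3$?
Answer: $\frac{1}{70347} \approx 1.4215 \cdot 10^{-5}$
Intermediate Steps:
$Z = 3$ ($Z = 0 + 3 = 3$)
$t{\left(Y \right)} = \left(3 + Y\right)^{2}$ ($t{\left(Y \right)} = \left(Y + 3\right)^{2} = \left(3 + Y\right)^{2}$)
$\frac{1}{t{\left(7 - -1 \right)} + 70226} = \frac{1}{\left(3 + \left(7 - -1\right)\right)^{2} + 70226} = \frac{1}{\left(3 + \left(7 + 1\right)\right)^{2} + 70226} = \frac{1}{\left(3 + 8\right)^{2} + 70226} = \frac{1}{11^{2} + 70226} = \frac{1}{121 + 70226} = \frac{1}{70347}$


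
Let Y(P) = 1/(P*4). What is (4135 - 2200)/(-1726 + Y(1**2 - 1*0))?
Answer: -860/767 ≈ -1.1213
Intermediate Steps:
Y(P) = 1/(4*P)
(4135 - 2200)/(-1726 + Y(1**2 - 1*0)) = (4135 - 2200)/(-1726 + 1/(4*(1**2 - 1*0))) = 1935/(-1726 + 1/(4*(1 + 0))) = 1935/(-1726 + (1/4)/1) = 1935/(-1726 + (1/4)*1) = 1935/(-1726 + 1/4) = 1935/(-6903/4) = 1935*(-4/6903) = -860/767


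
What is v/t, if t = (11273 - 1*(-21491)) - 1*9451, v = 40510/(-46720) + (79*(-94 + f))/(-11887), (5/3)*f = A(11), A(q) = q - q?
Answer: -4486655/431570753344 ≈ -1.0396e-5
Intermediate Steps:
A(q) = 0
f = 0 (f = (⅗)*0 = 0)
v = -13459965/55536064 (v = 40510/(-46720) + (79*(-94 + 0))/(-11887) = 40510*(-1/46720) + (79*(-94))*(-1/11887) = -4051/4672 - 7426*(-1/11887) = -4051/4672 + 7426/11887 = -13459965/55536064 ≈ -0.24236)
t = 23313 (t = (11273 + 21491) - 9451 = 32764 - 9451 = 23313)
v/t = -13459965/55536064/23313 = -13459965/55536064*1/23313 = -4486655/431570753344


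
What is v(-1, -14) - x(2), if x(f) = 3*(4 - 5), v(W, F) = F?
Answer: -11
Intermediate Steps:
x(f) = -3 (x(f) = 3*(-1) = -3)
v(-1, -14) - x(2) = -14 - 1*(-3) = -14 + 3 = -11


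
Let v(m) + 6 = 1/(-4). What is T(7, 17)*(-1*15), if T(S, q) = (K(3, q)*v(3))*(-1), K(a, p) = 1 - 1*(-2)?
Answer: -1125/4 ≈ -281.25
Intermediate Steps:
v(m) = -25/4 (v(m) = -6 + 1/(-4) = -6 + 1*(-1/4) = -6 - 1/4 = -25/4)
K(a, p) = 3 (K(a, p) = 1 + 2 = 3)
T(S, q) = 75/4 (T(S, q) = (3*(-25/4))*(-1) = -75/4*(-1) = 75/4)
T(7, 17)*(-1*15) = 75*(-1*15)/4 = (75/4)*(-15) = -1125/4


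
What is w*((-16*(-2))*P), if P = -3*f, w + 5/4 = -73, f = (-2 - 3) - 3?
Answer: -57024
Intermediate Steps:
f = -8 (f = -5 - 3 = -8)
w = -297/4 (w = -5/4 - 73 = -297/4 ≈ -74.250)
P = 24 (P = -3*(-8) = 24)
w*((-16*(-2))*P) = -297*(-16*(-2))*24/4 = -2376*24 = -297/4*768 = -57024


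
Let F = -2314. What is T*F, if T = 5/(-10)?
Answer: 1157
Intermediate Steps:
T = -½ (T = 5*(-⅒) = -½ ≈ -0.50000)
T*F = -½*(-2314) = 1157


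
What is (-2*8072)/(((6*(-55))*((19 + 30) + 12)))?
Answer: 8072/10065 ≈ 0.80199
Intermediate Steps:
(-2*8072)/(((6*(-55))*((19 + 30) + 12))) = -16144*(-1/(330*(49 + 12))) = -16144/((-330*61)) = -16144/(-20130) = -16144*(-1/20130) = 8072/10065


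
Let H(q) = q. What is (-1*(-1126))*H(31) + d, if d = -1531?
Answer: 33375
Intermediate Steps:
(-1*(-1126))*H(31) + d = -1*(-1126)*31 - 1531 = 1126*31 - 1531 = 34906 - 1531 = 33375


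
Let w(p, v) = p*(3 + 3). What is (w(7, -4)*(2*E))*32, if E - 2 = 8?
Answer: 26880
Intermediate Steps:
E = 10 (E = 2 + 8 = 10)
w(p, v) = 6*p (w(p, v) = p*6 = 6*p)
(w(7, -4)*(2*E))*32 = ((6*7)*(2*10))*32 = (42*20)*32 = 840*32 = 26880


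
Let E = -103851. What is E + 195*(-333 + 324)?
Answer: -105606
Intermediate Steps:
E + 195*(-333 + 324) = -103851 + 195*(-333 + 324) = -103851 + 195*(-9) = -103851 - 1755 = -105606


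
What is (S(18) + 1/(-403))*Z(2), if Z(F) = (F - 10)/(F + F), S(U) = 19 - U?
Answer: -804/403 ≈ -1.9950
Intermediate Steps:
Z(F) = (-10 + F)/(2*F) (Z(F) = (-10 + F)/((2*F)) = (-10 + F)*(1/(2*F)) = (-10 + F)/(2*F))
(S(18) + 1/(-403))*Z(2) = ((19 - 1*18) + 1/(-403))*((½)*(-10 + 2)/2) = ((19 - 18) - 1/403)*((½)*(½)*(-8)) = (1 - 1/403)*(-2) = (402/403)*(-2) = -804/403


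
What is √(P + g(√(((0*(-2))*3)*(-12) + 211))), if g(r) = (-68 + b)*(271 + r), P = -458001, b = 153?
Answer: √(-434966 + 85*√211) ≈ 658.58*I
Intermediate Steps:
g(r) = 23035 + 85*r (g(r) = (-68 + 153)*(271 + r) = 85*(271 + r) = 23035 + 85*r)
√(P + g(√(((0*(-2))*3)*(-12) + 211))) = √(-458001 + (23035 + 85*√(((0*(-2))*3)*(-12) + 211))) = √(-458001 + (23035 + 85*√((0*3)*(-12) + 211))) = √(-458001 + (23035 + 85*√(0*(-12) + 211))) = √(-458001 + (23035 + 85*√(0 + 211))) = √(-458001 + (23035 + 85*√211)) = √(-434966 + 85*√211)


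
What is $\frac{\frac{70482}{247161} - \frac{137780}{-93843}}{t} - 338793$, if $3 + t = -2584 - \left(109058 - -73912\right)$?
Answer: $- \frac{486040370133378032243}{1434623413470237} \approx -3.3879 \cdot 10^{5}$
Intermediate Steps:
$t = -185557$ ($t = -3 - \left(111642 + 73912\right) = -3 - 185554 = -185557$)
$\frac{\frac{70482}{247161} - \frac{137780}{-93843}}{t} - 338793 = \frac{\frac{70482}{247161} - \frac{137780}{-93843}}{-185557} - 338793 = \left(70482 \cdot \frac{1}{247161} - - \frac{137780}{93843}\right) \left(- \frac{1}{185557}\right) - 338793 = \left(\frac{23494}{82387} + \frac{137780}{93843}\right) \left(- \frac{1}{185557}\right) - 338793 = \frac{13556028302}{7731443241} \left(- \frac{1}{185557}\right) - 338793 = - \frac{13556028302}{1434623413470237} - 338793 = - \frac{486040370133378032243}{1434623413470237}$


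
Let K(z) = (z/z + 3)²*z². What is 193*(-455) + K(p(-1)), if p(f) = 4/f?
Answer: -87559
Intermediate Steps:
K(z) = 16*z² (K(z) = (1 + 3)²*z² = 4²*z² = 16*z²)
193*(-455) + K(p(-1)) = 193*(-455) + 16*(4/(-1))² = -87815 + 16*(4*(-1))² = -87815 + 16*(-4)² = -87815 + 16*16 = -87815 + 256 = -87559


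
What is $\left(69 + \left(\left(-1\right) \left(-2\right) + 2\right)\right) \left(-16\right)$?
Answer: $-1168$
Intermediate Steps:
$\left(69 + \left(\left(-1\right) \left(-2\right) + 2\right)\right) \left(-16\right) = \left(69 + \left(2 + 2\right)\right) \left(-16\right) = \left(69 + 4\right) \left(-16\right) = 73 \left(-16\right) = -1168$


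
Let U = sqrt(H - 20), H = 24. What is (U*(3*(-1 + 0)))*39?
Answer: -234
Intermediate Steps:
U = 2 (U = sqrt(24 - 20) = sqrt(4) = 2)
(U*(3*(-1 + 0)))*39 = (2*(3*(-1 + 0)))*39 = (2*(3*(-1)))*39 = (2*(-3))*39 = -6*39 = -234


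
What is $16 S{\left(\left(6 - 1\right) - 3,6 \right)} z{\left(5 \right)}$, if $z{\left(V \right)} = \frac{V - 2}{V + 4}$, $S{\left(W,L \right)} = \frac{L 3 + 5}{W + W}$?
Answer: $\frac{92}{3} \approx 30.667$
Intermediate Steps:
$S{\left(W,L \right)} = \frac{5 + 3 L}{2 W}$ ($S{\left(W,L \right)} = \frac{3 L + 5}{2 W} = \left(5 + 3 L\right) \frac{1}{2 W} = \frac{5 + 3 L}{2 W}$)
$z{\left(V \right)} = \frac{-2 + V}{4 + V}$
$16 S{\left(\left(6 - 1\right) - 3,6 \right)} z{\left(5 \right)} = 16 \frac{5 + 3 \cdot 6}{2 \left(\left(6 - 1\right) - 3\right)} \frac{-2 + 5}{4 + 5} = 16 \frac{5 + 18}{2 \left(5 - 3\right)} \frac{1}{9} \cdot 3 = 16 \cdot \frac{1}{2} \cdot \frac{1}{2} \cdot 23 \cdot \frac{1}{9} \cdot 3 = 16 \cdot \frac{1}{2} \cdot \frac{1}{2} \cdot 23 \cdot \frac{1}{3} = 16 \cdot \frac{23}{4} \cdot \frac{1}{3} = 92 \cdot \frac{1}{3} = \frac{92}{3}$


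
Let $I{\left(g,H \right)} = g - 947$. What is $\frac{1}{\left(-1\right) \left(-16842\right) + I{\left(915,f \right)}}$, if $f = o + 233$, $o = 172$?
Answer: $\frac{1}{16810} \approx 5.9488 \cdot 10^{-5}$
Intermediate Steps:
$f = 405$ ($f = 172 + 233 = 405$)
$I{\left(g,H \right)} = -947 + g$
$\frac{1}{\left(-1\right) \left(-16842\right) + I{\left(915,f \right)}} = \frac{1}{\left(-1\right) \left(-16842\right) + \left(-947 + 915\right)} = \frac{1}{16842 - 32} = \frac{1}{16810}$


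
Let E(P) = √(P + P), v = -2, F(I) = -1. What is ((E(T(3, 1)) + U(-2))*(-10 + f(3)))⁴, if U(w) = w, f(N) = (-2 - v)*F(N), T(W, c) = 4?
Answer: 2720000 - 1920000*√2 ≈ 4710.0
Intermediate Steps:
E(P) = √2*√P (E(P) = √(2*P) = √2*√P)
f(N) = 0 (f(N) = (-2 - 1*(-2))*(-1) = (-2 + 2)*(-1) = 0*(-1) = 0)
((E(T(3, 1)) + U(-2))*(-10 + f(3)))⁴ = ((√2*√4 - 2)*(-10 + 0))⁴ = ((√2*2 - 2)*(-10))⁴ = ((2*√2 - 2)*(-10))⁴ = ((-2 + 2*√2)*(-10))⁴ = (20 - 20*√2)⁴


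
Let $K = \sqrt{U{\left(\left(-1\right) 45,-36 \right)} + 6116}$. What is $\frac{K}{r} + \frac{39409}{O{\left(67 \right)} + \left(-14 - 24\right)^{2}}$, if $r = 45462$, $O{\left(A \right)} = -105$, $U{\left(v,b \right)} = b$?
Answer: $\frac{39409}{1339} + \frac{4 \sqrt{95}}{22731} \approx 29.433$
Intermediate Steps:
$K = 8 \sqrt{95}$ ($K = \sqrt{-36 + 6116} = \sqrt{6080} = 8 \sqrt{95} \approx 77.974$)
$\frac{K}{r} + \frac{39409}{O{\left(67 \right)} + \left(-14 - 24\right)^{2}} = \frac{8 \sqrt{95}}{45462} + \frac{39409}{-105 + \left(-14 - 24\right)^{2}} = 8 \sqrt{95} \cdot \frac{1}{45462} + \frac{39409}{-105 + \left(-38\right)^{2}} = \frac{4 \sqrt{95}}{22731} + \frac{39409}{-105 + 1444} = \frac{4 \sqrt{95}}{22731} + \frac{39409}{1339} = \frac{39409}{1339} + \frac{4 \sqrt{95}}{22731}$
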